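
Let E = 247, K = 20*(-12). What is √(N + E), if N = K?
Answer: √7 ≈ 2.6458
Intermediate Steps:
K = -240
N = -240
√(N + E) = √(-240 + 247) = √7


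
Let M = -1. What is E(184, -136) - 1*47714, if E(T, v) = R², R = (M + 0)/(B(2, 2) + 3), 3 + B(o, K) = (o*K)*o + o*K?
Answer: -6870815/144 ≈ -47714.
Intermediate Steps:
B(o, K) = -3 + K*o + K*o² (B(o, K) = -3 + ((o*K)*o + o*K) = -3 + ((K*o)*o + K*o) = -3 + (K*o² + K*o) = -3 + (K*o + K*o²) = -3 + K*o + K*o²)
R = -1/12 (R = (-1 + 0)/((-3 + 2*2 + 2*2²) + 3) = -1/((-3 + 4 + 2*4) + 3) = -1/((-3 + 4 + 8) + 3) = -1/(9 + 3) = -1/12 ≈ -0.083333)
E(T, v) = 1/144 (E(T, v) = (-1/12)² = 1/144)
E(184, -136) - 1*47714 = 1/144 - 1*47714 = 1/144 - 47714 = -6870815/144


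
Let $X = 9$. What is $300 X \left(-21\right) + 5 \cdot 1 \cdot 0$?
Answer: $-56700$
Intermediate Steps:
$300 X \left(-21\right) + 5 \cdot 1 \cdot 0 = 300 \cdot 9 \left(-21\right) + 5 \cdot 1 \cdot 0 = 300 \left(-189\right) + 5 \cdot 0 = -56700 + 0 = -56700$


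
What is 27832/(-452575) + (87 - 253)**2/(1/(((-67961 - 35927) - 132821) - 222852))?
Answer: -5731257244236532/452575 ≈ -1.2664e+10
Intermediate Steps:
27832/(-452575) + (87 - 253)**2/(1/(((-67961 - 35927) - 132821) - 222852)) = 27832*(-1/452575) + (-166)**2/(1/((-103888 - 132821) - 222852)) = -27832/452575 + 27556/(1/(-236709 - 222852)) = -27832/452575 + 27556/(1/(-459561)) = -27832/452575 + 27556/(-1/459561) = -27832/452575 + 27556*(-459561) = -27832/452575 - 12663662916 = -5731257244236532/452575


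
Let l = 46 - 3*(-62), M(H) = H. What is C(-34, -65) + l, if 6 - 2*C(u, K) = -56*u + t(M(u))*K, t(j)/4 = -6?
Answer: -1497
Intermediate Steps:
t(j) = -24 (t(j) = 4*(-6) = -24)
C(u, K) = 3 + 12*K + 28*u (C(u, K) = 3 - (-56*u - 24*K)/2 = 3 + (12*K + 28*u) = 3 + 12*K + 28*u)
l = 232 (l = 46 + 186 = 232)
C(-34, -65) + l = (3 + 12*(-65) + 28*(-34)) + 232 = (3 - 780 - 952) + 232 = -1729 + 232 = -1497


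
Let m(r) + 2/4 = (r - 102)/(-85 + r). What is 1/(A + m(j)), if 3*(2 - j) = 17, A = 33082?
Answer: 133/4399998 ≈ 3.0227e-5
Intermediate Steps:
j = -11/3 (j = 2 - ⅓*17 = 2 - 17/3 = -11/3 ≈ -3.6667)
m(r) = -½ + (-102 + r)/(-85 + r) (m(r) = -½ + (r - 102)/(-85 + r) = -½ + (-102 + r)/(-85 + r))
1/(A + m(j)) = 1/(33082 + (-119 - 11/3)/(2*(-85 - 11/3))) = 1/(33082 + (½)*(-368/3)/(-266/3)) = 1/(33082 + (½)*(-3/266)*(-368/3)) = 1/(33082 + 92/133) = 1/(4399998/133) = 133/4399998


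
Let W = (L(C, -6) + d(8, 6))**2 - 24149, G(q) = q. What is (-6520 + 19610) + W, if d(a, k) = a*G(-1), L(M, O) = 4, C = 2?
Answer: -11043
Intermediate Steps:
d(a, k) = -a (d(a, k) = a*(-1) = -a)
W = -24133 (W = (4 - 1*8)**2 - 24149 = (4 - 8)**2 - 24149 = (-4)**2 - 24149 = 16 - 24149 = -24133)
(-6520 + 19610) + W = (-6520 + 19610) - 24133 = 13090 - 24133 = -11043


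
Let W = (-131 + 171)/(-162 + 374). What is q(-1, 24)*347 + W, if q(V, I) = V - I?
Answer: -459765/53 ≈ -8674.8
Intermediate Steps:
W = 10/53 (W = 40/212 = 40*(1/212) = 10/53 ≈ 0.18868)
q(-1, 24)*347 + W = (-1 - 1*24)*347 + 10/53 = (-1 - 24)*347 + 10/53 = -25*347 + 10/53 = -8675 + 10/53 = -459765/53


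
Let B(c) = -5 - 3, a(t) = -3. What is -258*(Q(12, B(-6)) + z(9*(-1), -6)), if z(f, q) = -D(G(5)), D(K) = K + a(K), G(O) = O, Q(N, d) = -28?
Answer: 7740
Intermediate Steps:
B(c) = -8
D(K) = -3 + K (D(K) = K - 3 = -3 + K)
z(f, q) = -2 (z(f, q) = -(-3 + 5) = -1*2 = -2)
-258*(Q(12, B(-6)) + z(9*(-1), -6)) = -258*(-28 - 2) = -258*(-30) = 7740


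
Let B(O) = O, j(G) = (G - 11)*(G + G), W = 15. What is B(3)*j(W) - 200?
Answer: 160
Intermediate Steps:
j(G) = 2*G*(-11 + G) (j(G) = (-11 + G)*(2*G) = 2*G*(-11 + G))
B(3)*j(W) - 200 = 3*(2*15*(-11 + 15)) - 200 = 3*(2*15*4) - 200 = 3*120 - 200 = 360 - 200 = 160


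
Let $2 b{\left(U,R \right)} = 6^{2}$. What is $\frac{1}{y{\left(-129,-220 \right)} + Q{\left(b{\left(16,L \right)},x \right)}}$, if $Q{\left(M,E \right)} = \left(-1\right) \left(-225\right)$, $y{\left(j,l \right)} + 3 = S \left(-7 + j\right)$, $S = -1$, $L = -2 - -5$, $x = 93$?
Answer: $\frac{1}{358} \approx 0.0027933$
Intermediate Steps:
$L = 3$ ($L = -2 + 5 = 3$)
$y{\left(j,l \right)} = 4 - j$ ($y{\left(j,l \right)} = -3 - \left(-7 + j\right) = 4 - j$)
$b{\left(U,R \right)} = 18$ ($b{\left(U,R \right)} = \frac{6^{2}}{2} = \frac{1}{2} \cdot 36 = 18$)
$Q{\left(M,E \right)} = 225$
$\frac{1}{y{\left(-129,-220 \right)} + Q{\left(b{\left(16,L \right)},x \right)}} = \frac{1}{\left(4 - -129\right) + 225} = \frac{1}{\left(4 + 129\right) + 225} = \frac{1}{133 + 225} = \frac{1}{358}$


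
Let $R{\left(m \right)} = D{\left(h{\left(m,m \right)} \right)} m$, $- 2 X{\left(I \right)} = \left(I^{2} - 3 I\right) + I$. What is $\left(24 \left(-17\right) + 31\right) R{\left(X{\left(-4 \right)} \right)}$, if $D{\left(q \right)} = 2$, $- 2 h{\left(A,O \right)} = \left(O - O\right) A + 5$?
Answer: $9048$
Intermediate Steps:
$h{\left(A,O \right)} = - \frac{5}{2}$ ($h{\left(A,O \right)} = - \frac{\left(O - O\right) A + 5}{2} = - \frac{0 A + 5}{2} = - \frac{0 + 5}{2} = \left(- \frac{1}{2}\right) 5 = - \frac{5}{2}$)
$X{\left(I \right)} = I - \frac{I^{2}}{2}$ ($X{\left(I \right)} = - \frac{\left(I^{2} - 3 I\right) + I}{2} = - \frac{I^{2} - 2 I}{2} = I - \frac{I^{2}}{2}$)
$R{\left(m \right)} = 2 m$
$\left(24 \left(-17\right) + 31\right) R{\left(X{\left(-4 \right)} \right)} = \left(24 \left(-17\right) + 31\right) 2 \cdot \frac{1}{2} \left(-4\right) \left(2 - -4\right) = \left(-408 + 31\right) 2 \cdot \frac{1}{2} \left(-4\right) \left(2 + 4\right) = - 377 \cdot 2 \cdot \frac{1}{2} \left(-4\right) 6 = - 377 \cdot 2 \left(-12\right) = \left(-377\right) \left(-24\right) = 9048$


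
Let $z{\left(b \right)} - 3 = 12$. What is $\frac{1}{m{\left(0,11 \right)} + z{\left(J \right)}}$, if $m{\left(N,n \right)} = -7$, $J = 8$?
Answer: $\frac{1}{8} \approx 0.125$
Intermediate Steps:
$z{\left(b \right)} = 15$ ($z{\left(b \right)} = 3 + 12 = 15$)
$\frac{1}{m{\left(0,11 \right)} + z{\left(J \right)}} = \frac{1}{-7 + 15} = \frac{1}{8}$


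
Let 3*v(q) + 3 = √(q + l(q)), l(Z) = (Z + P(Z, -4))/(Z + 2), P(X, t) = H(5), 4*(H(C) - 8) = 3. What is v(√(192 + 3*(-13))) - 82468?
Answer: -82469 + √(647 + 36*√17)/(6*√(2 + 3*√17)) ≈ -82468.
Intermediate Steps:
H(C) = 35/4 (H(C) = 8 + (¼)*3 = 8 + ¾ = 35/4)
P(X, t) = 35/4
l(Z) = (35/4 + Z)/(2 + Z) (l(Z) = (Z + 35/4)/(Z + 2) = (35/4 + Z)/(2 + Z))
v(q) = -1 + √(q + (35/4 + q)/(2 + q))/3
v(√(192 + 3*(-13))) - 82468 = (-1 + √((35 + 4*(√(192 + 3*(-13)))² + 12*√(192 + 3*(-13)))/(2 + √(192 + 3*(-13))))/6) - 82468 = (-1 + √((35 + 4*(√(192 - 39))² + 12*√(192 - 39))/(2 + √(192 - 39)))/6) - 82468 = (-1 + √((35 + 4*(√153)² + 12*√153)/(2 + √153))/6) - 82468 = (-1 + √((35 + 4*(3*√17)² + 12*(3*√17))/(2 + 3*√17))/6) - 82468 = (-1 + √((35 + 4*153 + 36*√17)/(2 + 3*√17))/6) - 82468 = (-1 + √((35 + 612 + 36*√17)/(2 + 3*√17))/6) - 82468 = (-1 + √((647 + 36*√17)/(2 + 3*√17))/6) - 82468 = (-1 + (√(647 + 36*√17)/√(2 + 3*√17))/6) - 82468 = (-1 + √(647 + 36*√17)/(6*√(2 + 3*√17))) - 82468 = -82469 + √(647 + 36*√17)/(6*√(2 + 3*√17))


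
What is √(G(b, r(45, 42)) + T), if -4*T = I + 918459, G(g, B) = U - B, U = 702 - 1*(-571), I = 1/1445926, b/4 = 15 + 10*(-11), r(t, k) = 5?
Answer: I*√1909620025370057138/2891852 ≈ 477.86*I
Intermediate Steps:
b = -380 (b = 4*(15 + 10*(-11)) = 4*(15 - 110) = 4*(-95) = -380)
I = 1/1445926 ≈ 6.9160e-7
U = 1273 (U = 702 + 571 = 1273)
G(g, B) = 1273 - B
T = -1328023748035/5783704 (T = -(1/1445926 + 918459)/4 = -¼*1328023748035/1445926 = -1328023748035/5783704 ≈ -2.2961e+5)
√(G(b, r(45, 42)) + T) = √((1273 - 1*5) - 1328023748035/5783704) = √((1273 - 5) - 1328023748035/5783704) = √(1268 - 1328023748035/5783704) = √(-1320690011363/5783704) = I*√1909620025370057138/2891852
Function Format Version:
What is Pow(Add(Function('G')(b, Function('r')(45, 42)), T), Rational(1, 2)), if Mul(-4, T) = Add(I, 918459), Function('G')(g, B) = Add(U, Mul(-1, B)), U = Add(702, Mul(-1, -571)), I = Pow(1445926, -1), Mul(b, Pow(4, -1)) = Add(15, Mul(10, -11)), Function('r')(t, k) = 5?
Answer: Mul(Rational(1, 2891852), I, Pow(1909620025370057138, Rational(1, 2))) ≈ Mul(477.86, I)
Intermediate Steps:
b = -380 (b = Mul(4, Add(15, Mul(10, -11))) = Mul(4, Add(15, -110)) = Mul(4, -95) = -380)
I = Rational(1, 1445926) ≈ 6.9160e-7
U = 1273 (U = Add(702, 571) = 1273)
Function('G')(g, B) = Add(1273, Mul(-1, B))
T = Rational(-1328023748035, 5783704) (T = Mul(Rational(-1, 4), Add(Rational(1, 1445926), 918459)) = Mul(Rational(-1, 4), Rational(1328023748035, 1445926)) = Rational(-1328023748035, 5783704) ≈ -2.2961e+5)
Pow(Add(Function('G')(b, Function('r')(45, 42)), T), Rational(1, 2)) = Pow(Add(Add(1273, Mul(-1, 5)), Rational(-1328023748035, 5783704)), Rational(1, 2)) = Pow(Add(Add(1273, -5), Rational(-1328023748035, 5783704)), Rational(1, 2)) = Pow(Add(1268, Rational(-1328023748035, 5783704)), Rational(1, 2)) = Pow(Rational(-1320690011363, 5783704), Rational(1, 2)) = Mul(Rational(1, 2891852), I, Pow(1909620025370057138, Rational(1, 2)))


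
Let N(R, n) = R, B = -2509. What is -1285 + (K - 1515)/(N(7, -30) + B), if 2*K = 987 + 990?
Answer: -714343/556 ≈ -1284.8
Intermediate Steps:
K = 1977/2 (K = (987 + 990)/2 = (½)*1977 = 1977/2 ≈ 988.50)
-1285 + (K - 1515)/(N(7, -30) + B) = -1285 + (1977/2 - 1515)/(7 - 2509) = -1285 - 1053/2/(-2502) = -1285 - 1053/2*(-1/2502) = -1285 + 117/556 = -714343/556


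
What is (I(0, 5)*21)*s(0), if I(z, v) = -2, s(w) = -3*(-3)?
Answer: -378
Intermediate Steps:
s(w) = 9
(I(0, 5)*21)*s(0) = -2*21*9 = -42*9 = -378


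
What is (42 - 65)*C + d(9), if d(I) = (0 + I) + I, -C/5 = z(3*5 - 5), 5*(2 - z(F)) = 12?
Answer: -28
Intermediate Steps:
z(F) = -⅖ (z(F) = 2 - ⅕*12 = 2 - 12/5 = -⅖)
C = 2 (C = -5*(-⅖) = 2)
d(I) = 2*I (d(I) = I + I = 2*I)
(42 - 65)*C + d(9) = (42 - 65)*2 + 2*9 = -23*2 + 18 = -46 + 18 = -28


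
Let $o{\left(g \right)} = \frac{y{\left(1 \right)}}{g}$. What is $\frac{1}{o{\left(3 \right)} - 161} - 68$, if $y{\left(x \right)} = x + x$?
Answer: $- \frac{32711}{481} \approx -68.006$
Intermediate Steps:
$y{\left(x \right)} = 2 x$
$o{\left(g \right)} = \frac{2}{g}$ ($o{\left(g \right)} = \frac{2 \cdot 1}{g} = \frac{2}{g}$)
$\frac{1}{o{\left(3 \right)} - 161} - 68 = \frac{1}{\frac{2}{3} - 161} - 68 = \frac{1}{- \frac{481}{3}} - 68 = - \frac{3}{481} - 68 = - \frac{32711}{481}$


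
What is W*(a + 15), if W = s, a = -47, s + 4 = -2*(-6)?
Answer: -256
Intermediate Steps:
s = 8 (s = -4 - 2*(-6) = -4 + 12 = 8)
W = 8
W*(a + 15) = 8*(-47 + 15) = 8*(-32) = -256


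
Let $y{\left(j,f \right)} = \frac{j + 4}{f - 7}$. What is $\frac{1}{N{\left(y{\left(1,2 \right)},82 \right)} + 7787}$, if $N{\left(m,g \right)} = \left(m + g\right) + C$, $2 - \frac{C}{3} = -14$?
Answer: $\frac{1}{7916} \approx 0.00012633$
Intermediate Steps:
$C = 48$ ($C = 6 - -42 = 6 + 42 = 48$)
$y{\left(j,f \right)} = \frac{4 + j}{-7 + f}$
$N{\left(m,g \right)} = 48 + g + m$ ($N{\left(m,g \right)} = \left(m + g\right) + 48 = \left(g + m\right) + 48 = 48 + g + m$)
$\frac{1}{N{\left(y{\left(1,2 \right)},82 \right)} + 7787} = \frac{1}{\left(48 + 82 + \frac{4 + 1}{-7 + 2}\right) + 7787} = \frac{1}{\left(48 + 82 + \frac{1}{-5} \cdot 5\right) + 7787} = \frac{1}{\left(48 + 82 - 1\right) + 7787} = \frac{1}{129 + 7787} = \frac{1}{7916}$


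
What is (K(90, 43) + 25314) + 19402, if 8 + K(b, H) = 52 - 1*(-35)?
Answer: 44795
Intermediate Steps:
K(b, H) = 79 (K(b, H) = -8 + (52 - 1*(-35)) = -8 + (52 + 35) = -8 + 87 = 79)
(K(90, 43) + 25314) + 19402 = (79 + 25314) + 19402 = 25393 + 19402 = 44795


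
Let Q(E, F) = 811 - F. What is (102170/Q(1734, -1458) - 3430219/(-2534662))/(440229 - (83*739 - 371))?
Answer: 6839732909/55928145474526 ≈ 0.00012229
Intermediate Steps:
(102170/Q(1734, -1458) - 3430219/(-2534662))/(440229 - (83*739 - 371)) = (102170/(811 - 1*(-1458)) - 3430219/(-2534662))/(440229 - (83*739 - 371)) = (102170/(811 + 1458) - 3430219*(-1/2534662))/(440229 - (61337 - 371)) = (102170/2269 + 263863/194974)/(440229 - 1*60966) = (102170*(1/2269) + 263863/194974)/(440229 - 60966) = (102170/2269 + 263863/194974)/379263 = (20519198727/442396006)*(1/379263) = 6839732909/55928145474526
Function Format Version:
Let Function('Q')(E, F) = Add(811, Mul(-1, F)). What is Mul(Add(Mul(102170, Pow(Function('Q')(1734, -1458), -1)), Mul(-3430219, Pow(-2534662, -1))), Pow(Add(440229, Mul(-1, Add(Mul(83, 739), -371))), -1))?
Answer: Rational(6839732909, 55928145474526) ≈ 0.00012229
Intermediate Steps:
Mul(Add(Mul(102170, Pow(Function('Q')(1734, -1458), -1)), Mul(-3430219, Pow(-2534662, -1))), Pow(Add(440229, Mul(-1, Add(Mul(83, 739), -371))), -1)) = Mul(Add(Mul(102170, Pow(Add(811, Mul(-1, -1458)), -1)), Mul(-3430219, Pow(-2534662, -1))), Pow(Add(440229, Mul(-1, Add(Mul(83, 739), -371))), -1)) = Mul(Add(Mul(102170, Pow(Add(811, 1458), -1)), Mul(-3430219, Rational(-1, 2534662))), Pow(Add(440229, Mul(-1, Add(61337, -371))), -1)) = Mul(Add(Mul(102170, Pow(2269, -1)), Rational(263863, 194974)), Pow(Add(440229, Mul(-1, 60966)), -1)) = Mul(Add(Mul(102170, Rational(1, 2269)), Rational(263863, 194974)), Pow(Add(440229, -60966), -1)) = Mul(Add(Rational(102170, 2269), Rational(263863, 194974)), Pow(379263, -1)) = Mul(Rational(20519198727, 442396006), Rational(1, 379263)) = Rational(6839732909, 55928145474526)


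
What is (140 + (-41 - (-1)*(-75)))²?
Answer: 576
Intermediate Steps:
(140 + (-41 - (-1)*(-75)))² = (140 + (-41 - 1*75))² = (140 + (-41 - 75))² = (140 - 116)² = 24² = 576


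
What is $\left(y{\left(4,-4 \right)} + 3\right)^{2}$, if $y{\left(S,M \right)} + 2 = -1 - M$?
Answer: $16$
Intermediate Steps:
$y{\left(S,M \right)} = -3 - M$ ($y{\left(S,M \right)} = -2 - \left(1 + M\right) = -3 - M$)
$\left(y{\left(4,-4 \right)} + 3\right)^{2} = \left(\left(-3 - -4\right) + 3\right)^{2} = \left(\left(-3 + 4\right) + 3\right)^{2} = \left(1 + 3\right)^{2} = 4^{2} = 16$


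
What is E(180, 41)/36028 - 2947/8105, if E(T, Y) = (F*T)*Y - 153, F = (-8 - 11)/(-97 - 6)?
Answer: -9927218743/30076714820 ≈ -0.33006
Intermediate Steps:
F = 19/103 (F = -19/(-103) = -19*(-1/103) = 19/103 ≈ 0.18447)
E(T, Y) = -153 + 19*T*Y/103 (E(T, Y) = (19*T/103)*Y - 153 = 19*T*Y/103 - 153 = -153 + 19*T*Y/103)
E(180, 41)/36028 - 2947/8105 = (-153 + (19/103)*180*41)/36028 - 2947/8105 = (-153 + 140220/103)*(1/36028) - 2947*1/8105 = (124461/103)*(1/36028) - 2947/8105 = 124461/3710884 - 2947/8105 = -9927218743/30076714820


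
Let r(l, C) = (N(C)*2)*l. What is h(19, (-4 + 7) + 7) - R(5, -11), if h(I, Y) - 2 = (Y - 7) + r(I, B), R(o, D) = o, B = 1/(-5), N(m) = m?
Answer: -38/5 ≈ -7.6000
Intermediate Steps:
B = -1/5 ≈ -0.20000
r(l, C) = 2*C*l (r(l, C) = (C*2)*l = (2*C)*l = 2*C*l)
h(I, Y) = -5 + Y - 2*I/5 (h(I, Y) = 2 + ((Y - 7) + 2*(-1/5)*I) = 2 + ((-7 + Y) - 2*I/5) = 2 + (-7 + Y - 2*I/5) = -5 + Y - 2*I/5)
h(19, (-4 + 7) + 7) - R(5, -11) = (-5 + ((-4 + 7) + 7) - 2/5*19) - 1*5 = (-5 + (3 + 7) - 38/5) - 5 = (-5 + 10 - 38/5) - 5 = -13/5 - 5 = -38/5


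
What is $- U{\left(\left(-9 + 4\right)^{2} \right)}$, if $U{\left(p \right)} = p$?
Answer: $-25$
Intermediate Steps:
$- U{\left(\left(-9 + 4\right)^{2} \right)} = - \left(-9 + 4\right)^{2} = - \left(-5\right)^{2} = \left(-1\right) 25 = -25$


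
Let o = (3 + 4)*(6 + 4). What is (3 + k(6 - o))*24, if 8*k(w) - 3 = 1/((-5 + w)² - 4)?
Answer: 385320/4757 ≈ 81.001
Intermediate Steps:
o = 70 (o = 7*10 = 70)
k(w) = 3/8 + 1/(8*(-4 + (-5 + w)²)) (k(w) = 3/8 + 1/(8*((-5 + w)² - 4)) = 3/8 + 1/(8*(-4 + (-5 + w)²)))
(3 + k(6 - o))*24 = (3 + (-11 + 3*(-5 + (6 - 1*70))²)/(8*(-4 + (-5 + (6 - 1*70))²)))*24 = (3 + (-11 + 3*(-5 + (6 - 70))²)/(8*(-4 + (-5 + (6 - 70))²)))*24 = (3 + (-11 + 3*(-5 - 64)²)/(8*(-4 + (-5 - 64)²)))*24 = (3 + (-11 + 3*(-69)²)/(8*(-4 + (-69)²)))*24 = (3 + (-11 + 3*4761)/(8*(-4 + 4761)))*24 = (3 + (⅛)*(-11 + 14283)/4757)*24 = (3 + (⅛)*(1/4757)*14272)*24 = (3 + 1784/4757)*24 = (16055/4757)*24 = 385320/4757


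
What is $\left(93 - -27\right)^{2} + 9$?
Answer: $14409$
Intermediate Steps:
$\left(93 - -27\right)^{2} + 9 = \left(93 + 27\right)^{2} + 9 = 120^{2} + 9 = 14400 + 9 = 14409$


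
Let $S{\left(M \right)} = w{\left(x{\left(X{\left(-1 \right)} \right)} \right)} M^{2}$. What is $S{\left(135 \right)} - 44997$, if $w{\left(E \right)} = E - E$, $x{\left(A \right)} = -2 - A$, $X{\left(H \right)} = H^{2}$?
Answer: $-44997$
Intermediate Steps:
$w{\left(E \right)} = 0$
$S{\left(M \right)} = 0$ ($S{\left(M \right)} = 0 M^{2} = 0$)
$S{\left(135 \right)} - 44997 = 0 - 44997 = -44997$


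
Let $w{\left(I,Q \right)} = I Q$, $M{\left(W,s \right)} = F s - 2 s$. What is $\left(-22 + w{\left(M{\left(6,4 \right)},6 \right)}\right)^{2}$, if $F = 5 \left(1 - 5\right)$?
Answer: $302500$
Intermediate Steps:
$F = -20$ ($F = 5 \left(-4\right) = -20$)
$M{\left(W,s \right)} = - 22 s$ ($M{\left(W,s \right)} = - 20 s - 2 s = - 22 s$)
$\left(-22 + w{\left(M{\left(6,4 \right)},6 \right)}\right)^{2} = \left(-22 + \left(-22\right) 4 \cdot 6\right)^{2} = \left(-22 - 528\right)^{2} = \left(-550\right)^{2} = 302500$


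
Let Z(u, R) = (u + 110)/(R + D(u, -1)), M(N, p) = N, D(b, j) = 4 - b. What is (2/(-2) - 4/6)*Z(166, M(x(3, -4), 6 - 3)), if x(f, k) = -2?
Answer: 115/41 ≈ 2.8049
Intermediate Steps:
Z(u, R) = (110 + u)/(4 + R - u) (Z(u, R) = (u + 110)/(R + (4 - u)) = (110 + u)/(4 + R - u))
(2/(-2) - 4/6)*Z(166, M(x(3, -4), 6 - 3)) = (2/(-2) - 4/6)*((110 + 166)/(4 - 2 - 1*166)) = (2*(-½) - 4*⅙)*(276/(4 - 2 - 166)) = (-1 - ⅔)*(276/(-164)) = -(-5)*276/492 = -5/3*(-69/41) = 115/41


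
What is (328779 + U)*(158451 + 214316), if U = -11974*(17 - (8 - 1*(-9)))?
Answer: 122557961493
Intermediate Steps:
U = 0 (U = -11974*(17 - (8 + 9)) = -11974*(17 - 1*17) = -11974*(17 - 17) = -11974*0 = 0)
(328779 + U)*(158451 + 214316) = (328779 + 0)*(158451 + 214316) = 328779*372767 = 122557961493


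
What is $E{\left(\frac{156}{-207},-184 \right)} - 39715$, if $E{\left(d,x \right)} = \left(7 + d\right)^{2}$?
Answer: $- \frac{188897354}{4761} \approx -39676.0$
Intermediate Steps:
$E{\left(\frac{156}{-207},-184 \right)} - 39715 = \left(7 + \frac{156}{-207}\right)^{2} - 39715 = \left(7 + 156 \left(- \frac{1}{207}\right)\right)^{2} - 39715 = \left(7 - \frac{52}{69}\right)^{2} - 39715 = \left(\frac{431}{69}\right)^{2} - 39715 = \frac{185761}{4761} - 39715 = - \frac{188897354}{4761}$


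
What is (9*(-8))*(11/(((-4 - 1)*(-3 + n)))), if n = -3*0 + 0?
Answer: -264/5 ≈ -52.800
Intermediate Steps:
n = 0 (n = 0 + 0 = 0)
(9*(-8))*(11/(((-4 - 1)*(-3 + n)))) = (9*(-8))*(11/(((-4 - 1)*(-3 + 0)))) = -792/((-5*(-3))) = -792/15 = -72*11/15 = -264/5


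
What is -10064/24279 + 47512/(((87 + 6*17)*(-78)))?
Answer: -216984556/59653503 ≈ -3.6374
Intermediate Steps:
-10064/24279 + 47512/(((87 + 6*17)*(-78))) = -10064*1/24279 + 47512/(((87 + 102)*(-78))) = -10064/24279 + 47512/((189*(-78))) = -10064/24279 + 47512/(-14742) = -10064/24279 + 47512*(-1/14742) = -10064/24279 - 23756/7371 = -216984556/59653503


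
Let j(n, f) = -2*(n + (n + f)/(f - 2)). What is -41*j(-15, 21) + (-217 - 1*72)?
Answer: -28369/19 ≈ -1493.1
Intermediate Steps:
j(n, f) = -2*n - 2*(f + n)/(-2 + f) (j(n, f) = -2*(n + (f + n)/(-2 + f)) = -2*n - 2*(f + n)/(-2 + f))
-41*j(-15, 21) + (-217 - 1*72) = -82*(-15 - 1*21 - 1*21*(-15))/(-2 + 21) + (-217 - 1*72) = -82*(-15 - 21 + 315)/19 + (-217 - 72) = -82*279/19 - 289 = -41*558/19 - 289 = -22878/19 - 289 = -28369/19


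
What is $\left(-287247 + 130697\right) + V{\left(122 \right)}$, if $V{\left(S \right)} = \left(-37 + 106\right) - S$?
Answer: $-156603$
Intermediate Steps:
$V{\left(S \right)} = 69 - S$
$\left(-287247 + 130697\right) + V{\left(122 \right)} = \left(-287247 + 130697\right) + \left(69 - 122\right) = -156550 + \left(69 - 122\right) = -156550 - 53 = -156603$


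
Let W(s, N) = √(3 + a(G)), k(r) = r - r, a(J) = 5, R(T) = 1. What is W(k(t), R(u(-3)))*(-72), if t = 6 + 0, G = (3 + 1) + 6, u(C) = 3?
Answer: -144*√2 ≈ -203.65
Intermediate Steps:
G = 10 (G = 4 + 6 = 10)
t = 6
k(r) = 0
W(s, N) = 2*√2 (W(s, N) = √(3 + 5) = √8 = 2*√2)
W(k(t), R(u(-3)))*(-72) = (2*√2)*(-72) = -144*√2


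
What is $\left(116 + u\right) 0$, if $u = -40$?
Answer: $0$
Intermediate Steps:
$\left(116 + u\right) 0 = \left(116 - 40\right) 0 = 76 \cdot 0 = 0$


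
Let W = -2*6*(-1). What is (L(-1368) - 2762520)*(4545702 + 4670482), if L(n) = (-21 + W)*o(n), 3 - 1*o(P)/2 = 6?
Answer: -25459394949744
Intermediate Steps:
o(P) = -6 (o(P) = 6 - 2*6 = 6 - 12 = -6)
W = 12 (W = -12*(-1) = 12)
L(n) = 54 (L(n) = (-21 + 12)*(-6) = -9*(-6) = 54)
(L(-1368) - 2762520)*(4545702 + 4670482) = (54 - 2762520)*(4545702 + 4670482) = -2762466*9216184 = -25459394949744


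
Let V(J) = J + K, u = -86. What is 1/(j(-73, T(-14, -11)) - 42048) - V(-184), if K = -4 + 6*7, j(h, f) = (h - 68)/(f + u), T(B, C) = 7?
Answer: 484960967/3321651 ≈ 146.00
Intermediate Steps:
j(h, f) = (-68 + h)/(-86 + f) (j(h, f) = (h - 68)/(f - 86) = (-68 + h)/(-86 + f))
K = 38 (K = -4 + 42 = 38)
V(J) = 38 + J (V(J) = J + 38 = 38 + J)
1/(j(-73, T(-14, -11)) - 42048) - V(-184) = 1/((-68 - 73)/(-86 + 7) - 42048) - (38 - 184) = 1/(-141/(-79) - 42048) - 1*(-146) = 1/(-1/79*(-141) - 42048) + 146 = 1/(141/79 - 42048) + 146 = 1/(-3321651/79) + 146 = -79/3321651 + 146 = 484960967/3321651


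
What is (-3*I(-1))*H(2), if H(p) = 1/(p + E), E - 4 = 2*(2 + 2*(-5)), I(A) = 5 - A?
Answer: 9/5 ≈ 1.8000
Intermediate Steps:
E = -12 (E = 4 + 2*(2 + 2*(-5)) = 4 + 2*(2 - 10) = 4 + 2*(-8) = 4 - 16 = -12)
H(p) = 1/(-12 + p) (H(p) = 1/(p - 12) = 1/(-12 + p))
(-3*I(-1))*H(2) = (-3*(5 - 1*(-1)))/(-12 + 2) = -3*(5 + 1)/(-10) = -3*6*(-1/10) = -18*(-1/10) = 9/5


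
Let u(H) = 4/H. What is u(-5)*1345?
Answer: -1076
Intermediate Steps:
u(-5)*1345 = (4/(-5))*1345 = (4*(-⅕))*1345 = -⅘*1345 = -1076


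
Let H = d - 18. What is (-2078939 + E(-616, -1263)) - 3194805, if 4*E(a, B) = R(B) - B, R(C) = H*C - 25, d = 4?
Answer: -5269014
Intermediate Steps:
H = -14 (H = 4 - 18 = -14)
R(C) = -25 - 14*C (R(C) = -14*C - 25 = -25 - 14*C)
E(a, B) = -25/4 - 15*B/4 (E(a, B) = ((-25 - 14*B) - B)/4 = (-25 - 15*B)/4 = -25/4 - 15*B/4)
(-2078939 + E(-616, -1263)) - 3194805 = (-2078939 + (-25/4 - 15/4*(-1263))) - 3194805 = (-2078939 + (-25/4 + 18945/4)) - 3194805 = (-2078939 + 4730) - 3194805 = -2074209 - 3194805 = -5269014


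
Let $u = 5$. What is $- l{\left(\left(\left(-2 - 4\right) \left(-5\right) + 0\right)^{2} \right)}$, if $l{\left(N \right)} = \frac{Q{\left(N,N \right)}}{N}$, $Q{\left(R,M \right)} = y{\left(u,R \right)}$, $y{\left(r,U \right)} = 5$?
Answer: $- \frac{1}{180} \approx -0.0055556$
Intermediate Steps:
$Q{\left(R,M \right)} = 5$
$l{\left(N \right)} = \frac{5}{N}$
$- l{\left(\left(\left(-2 - 4\right) \left(-5\right) + 0\right)^{2} \right)} = - \frac{5}{\left(\left(-2 - 4\right) \left(-5\right) + 0\right)^{2}} = - \frac{5}{\left(\left(-6\right) \left(-5\right) + 0\right)^{2}} = - \frac{5}{\left(30 + 0\right)^{2}} = - \frac{5}{30^{2}} = - \frac{5}{900} = \left(-1\right) \frac{1}{180} = - \frac{1}{180}$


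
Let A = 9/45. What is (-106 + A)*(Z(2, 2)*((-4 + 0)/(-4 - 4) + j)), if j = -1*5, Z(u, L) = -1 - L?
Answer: -14283/10 ≈ -1428.3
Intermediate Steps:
j = -5
A = ⅕ (A = 9*(1/45) = ⅕ ≈ 0.20000)
(-106 + A)*(Z(2, 2)*((-4 + 0)/(-4 - 4) + j)) = (-106 + ⅕)*((-1 - 1*2)*((-4 + 0)/(-4 - 4) - 5)) = -529*(-1 - 2)*(-4/(-8) - 5)/5 = -(-1587)*(-4*(-⅛) - 5)/5 = -(-1587)*(½ - 5)/5 = -(-1587)*(-9)/(5*2) = -529/5*27/2 = -14283/10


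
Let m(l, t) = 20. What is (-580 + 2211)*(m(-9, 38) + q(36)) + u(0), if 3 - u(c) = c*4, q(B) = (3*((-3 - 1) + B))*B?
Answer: 5669359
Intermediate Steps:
q(B) = B*(-12 + 3*B) (q(B) = (3*(-4 + B))*B = (-12 + 3*B)*B = B*(-12 + 3*B))
u(c) = 3 - 4*c (u(c) = 3 - c*4 = 3 - 4*c)
(-580 + 2211)*(m(-9, 38) + q(36)) + u(0) = (-580 + 2211)*(20 + 3*36*(-4 + 36)) + (3 - 4*0) = 1631*(20 + 3*36*32) + (3 + 0) = 1631*(20 + 3456) + 3 = 1631*3476 + 3 = 5669356 + 3 = 5669359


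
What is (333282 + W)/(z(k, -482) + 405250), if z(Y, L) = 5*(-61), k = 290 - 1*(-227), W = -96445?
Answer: 236837/404945 ≈ 0.58486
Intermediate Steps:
k = 517 (k = 290 + 227 = 517)
z(Y, L) = -305
(333282 + W)/(z(k, -482) + 405250) = (333282 - 96445)/(-305 + 405250) = 236837/404945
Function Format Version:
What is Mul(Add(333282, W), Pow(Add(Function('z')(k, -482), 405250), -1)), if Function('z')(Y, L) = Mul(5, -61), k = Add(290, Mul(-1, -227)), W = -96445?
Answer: Rational(236837, 404945) ≈ 0.58486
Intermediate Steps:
k = 517 (k = Add(290, 227) = 517)
Function('z')(Y, L) = -305
Mul(Add(333282, W), Pow(Add(Function('z')(k, -482), 405250), -1)) = Mul(Add(333282, -96445), Pow(Add(-305, 405250), -1)) = Mul(236837, Pow(404945, -1)) = Mul(236837, Rational(1, 404945)) = Rational(236837, 404945)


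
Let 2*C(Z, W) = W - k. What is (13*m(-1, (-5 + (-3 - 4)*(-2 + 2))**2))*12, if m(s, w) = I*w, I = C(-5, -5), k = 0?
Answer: -9750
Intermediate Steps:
C(Z, W) = W/2 (C(Z, W) = (W - 1*0)/2 = (W + 0)/2 = W/2)
I = -5/2 (I = (1/2)*(-5) = -5/2 ≈ -2.5000)
m(s, w) = -5*w/2
(13*m(-1, (-5 + (-3 - 4)*(-2 + 2))**2))*12 = (13*(-5*(-5 + (-3 - 4)*(-2 + 2))**2/2))*12 = (13*(-5*(-5 - 7*0)**2/2))*12 = (13*(-5*(-5 + 0)**2/2))*12 = (13*(-5/2*(-5)**2))*12 = (13*(-5/2*25))*12 = (13*(-125/2))*12 = -1625/2*12 = -9750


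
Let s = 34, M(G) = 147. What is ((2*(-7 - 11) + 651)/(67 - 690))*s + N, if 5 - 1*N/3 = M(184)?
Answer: -286308/623 ≈ -459.56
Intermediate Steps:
N = -426 (N = 15 - 3*147 = 15 - 441 = -426)
((2*(-7 - 11) + 651)/(67 - 690))*s + N = ((2*(-7 - 11) + 651)/(67 - 690))*34 - 426 = ((2*(-18) + 651)/(-623))*34 - 426 = ((-36 + 651)*(-1/623))*34 - 426 = (615*(-1/623))*34 - 426 = -615/623*34 - 426 = -20910/623 - 426 = -286308/623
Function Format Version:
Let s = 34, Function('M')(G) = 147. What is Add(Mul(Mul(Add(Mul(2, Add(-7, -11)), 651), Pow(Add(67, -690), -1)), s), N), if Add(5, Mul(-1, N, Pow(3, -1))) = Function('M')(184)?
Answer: Rational(-286308, 623) ≈ -459.56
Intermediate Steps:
N = -426 (N = Add(15, Mul(-3, 147)) = Add(15, -441) = -426)
Add(Mul(Mul(Add(Mul(2, Add(-7, -11)), 651), Pow(Add(67, -690), -1)), s), N) = Add(Mul(Mul(Add(Mul(2, Add(-7, -11)), 651), Pow(Add(67, -690), -1)), 34), -426) = Add(Mul(Mul(Add(Mul(2, -18), 651), Pow(-623, -1)), 34), -426) = Add(Mul(Mul(Add(-36, 651), Rational(-1, 623)), 34), -426) = Add(Mul(Mul(615, Rational(-1, 623)), 34), -426) = Add(Mul(Rational(-615, 623), 34), -426) = Add(Rational(-20910, 623), -426) = Rational(-286308, 623)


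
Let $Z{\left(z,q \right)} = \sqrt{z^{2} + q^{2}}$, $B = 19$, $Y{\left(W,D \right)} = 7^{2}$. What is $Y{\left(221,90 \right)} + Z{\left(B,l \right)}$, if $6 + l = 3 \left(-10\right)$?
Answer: $49 + \sqrt{1657} \approx 89.706$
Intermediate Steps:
$Y{\left(W,D \right)} = 49$
$l = -36$ ($l = -6 + 3 \left(-10\right) = -6 - 30 = -36$)
$Z{\left(z,q \right)} = \sqrt{q^{2} + z^{2}}$
$Y{\left(221,90 \right)} + Z{\left(B,l \right)} = 49 + \sqrt{\left(-36\right)^{2} + 19^{2}} = 49 + \sqrt{1296 + 361} = 49 + \sqrt{1657}$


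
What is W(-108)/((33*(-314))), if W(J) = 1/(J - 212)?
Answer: 1/3315840 ≈ 3.0158e-7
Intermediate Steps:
W(J) = 1/(-212 + J)
W(-108)/((33*(-314))) = 1/((-212 - 108)*((33*(-314)))) = 1/(-320*(-10362)) = -1/320*(-1/10362) = 1/3315840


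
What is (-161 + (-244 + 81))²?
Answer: 104976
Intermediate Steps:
(-161 + (-244 + 81))² = (-161 - 163)² = (-324)² = 104976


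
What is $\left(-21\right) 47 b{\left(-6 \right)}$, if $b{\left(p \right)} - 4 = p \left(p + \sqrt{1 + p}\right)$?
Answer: $-39480 + 5922 i \sqrt{5} \approx -39480.0 + 13242.0 i$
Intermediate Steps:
$b{\left(p \right)} = 4 + p \left(p + \sqrt{1 + p}\right)$
$\left(-21\right) 47 b{\left(-6 \right)} = \left(-21\right) 47 \left(4 + \left(-6\right)^{2} - 6 \sqrt{1 - 6}\right) = - 987 \left(4 + 36 - 6 \sqrt{-5}\right) = - 987 \left(4 + 36 - 6 i \sqrt{5}\right) = - 987 \left(40 - 6 i \sqrt{5}\right) = -39480 + 5922 i \sqrt{5}$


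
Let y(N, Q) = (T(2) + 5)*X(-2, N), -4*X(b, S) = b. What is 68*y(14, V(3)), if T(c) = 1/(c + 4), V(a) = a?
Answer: 527/3 ≈ 175.67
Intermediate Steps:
X(b, S) = -b/4
T(c) = 1/(4 + c)
y(N, Q) = 31/12 (y(N, Q) = (1/(4 + 2) + 5)*(-1/4*(-2)) = (1/6 + 5)*(1/2) = (31/6)*(1/2) = 31/12)
68*y(14, V(3)) = 68*(31/12) = 527/3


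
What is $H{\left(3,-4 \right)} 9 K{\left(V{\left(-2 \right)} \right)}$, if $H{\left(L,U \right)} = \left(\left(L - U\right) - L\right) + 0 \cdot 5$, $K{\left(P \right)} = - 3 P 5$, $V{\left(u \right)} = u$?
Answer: $1080$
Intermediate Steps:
$K{\left(P \right)} = - 15 P$
$H{\left(L,U \right)} = - U$ ($H{\left(L,U \right)} = - U + 0 = - U$)
$H{\left(3,-4 \right)} 9 K{\left(V{\left(-2 \right)} \right)} = \left(-1\right) \left(-4\right) 9 \left(\left(-15\right) \left(-2\right)\right) = 4 \cdot 9 \cdot 30 = 36 \cdot 30 = 1080$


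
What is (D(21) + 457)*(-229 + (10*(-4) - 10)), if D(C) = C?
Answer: -133362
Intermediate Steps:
(D(21) + 457)*(-229 + (10*(-4) - 10)) = (21 + 457)*(-229 + (10*(-4) - 10)) = 478*(-229 + (-40 - 10)) = 478*(-229 - 50) = 478*(-279) = -133362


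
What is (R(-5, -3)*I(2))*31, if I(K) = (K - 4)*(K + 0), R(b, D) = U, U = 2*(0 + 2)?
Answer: -496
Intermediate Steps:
U = 4 (U = 2*2 = 4)
R(b, D) = 4
I(K) = K*(-4 + K) (I(K) = (-4 + K)*K = K*(-4 + K))
(R(-5, -3)*I(2))*31 = (4*(2*(-4 + 2)))*31 = (4*(2*(-2)))*31 = (4*(-4))*31 = -16*31 = -496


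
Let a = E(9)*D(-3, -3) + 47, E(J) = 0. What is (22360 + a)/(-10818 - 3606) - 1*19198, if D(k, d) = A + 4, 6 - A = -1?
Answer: -92311453/4808 ≈ -19200.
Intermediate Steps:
A = 7 (A = 6 - 1*(-1) = 6 + 1 = 7)
D(k, d) = 11 (D(k, d) = 7 + 4 = 11)
a = 47 (a = 0*11 + 47 = 0 + 47 = 47)
(22360 + a)/(-10818 - 3606) - 1*19198 = (22360 + 47)/(-10818 - 3606) - 1*19198 = 22407/(-14424) - 19198 = 22407*(-1/14424) - 19198 = -7469/4808 - 19198 = -92311453/4808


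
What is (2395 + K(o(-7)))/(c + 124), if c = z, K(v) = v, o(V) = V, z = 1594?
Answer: 1194/859 ≈ 1.3900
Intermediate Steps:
c = 1594
(2395 + K(o(-7)))/(c + 124) = (2395 - 7)/(1594 + 124) = 2388/1718 = 2388*(1/1718) = 1194/859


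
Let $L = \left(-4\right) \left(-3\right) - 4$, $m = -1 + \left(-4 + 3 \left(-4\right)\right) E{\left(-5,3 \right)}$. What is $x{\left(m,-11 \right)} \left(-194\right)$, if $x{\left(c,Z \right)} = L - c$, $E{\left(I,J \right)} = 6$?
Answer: $-20370$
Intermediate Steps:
$m = -97$ ($m = -1 + \left(-4 + 3 \left(-4\right)\right) 6 = -1 + \left(-4 - 12\right) 6 = -1 - 96 = -97$)
$L = 8$ ($L = 12 - 4 = 8$)
$x{\left(c,Z \right)} = 8 - c$
$x{\left(m,-11 \right)} \left(-194\right) = \left(8 - -97\right) \left(-194\right) = \left(8 + 97\right) \left(-194\right) = 105 \left(-194\right) = -20370$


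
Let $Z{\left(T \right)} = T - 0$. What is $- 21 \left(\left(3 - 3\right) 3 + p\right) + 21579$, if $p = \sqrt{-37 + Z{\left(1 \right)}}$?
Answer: $21579 - 126 i \approx 21579.0 - 126.0 i$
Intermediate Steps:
$Z{\left(T \right)} = T$ ($Z{\left(T \right)} = T + 0 = T$)
$p = 6 i$ ($p = \sqrt{-37 + 1} = \sqrt{-36} = 6 i \approx 6.0 i$)
$- 21 \left(\left(3 - 3\right) 3 + p\right) + 21579 = - 21 \left(\left(3 - 3\right) 3 + 6 i\right) + 21579 = - 21 \left(0 \cdot 3 + 6 i\right) + 21579 = - 21 \left(0 + 6 i\right) + 21579 = - 21 \cdot 6 i + 21579 = - 126 i + 21579 = 21579 - 126 i$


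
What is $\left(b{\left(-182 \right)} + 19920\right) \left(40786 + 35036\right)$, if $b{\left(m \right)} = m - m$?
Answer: $1510374240$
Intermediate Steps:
$b{\left(m \right)} = 0$
$\left(b{\left(-182 \right)} + 19920\right) \left(40786 + 35036\right) = \left(0 + 19920\right) \left(40786 + 35036\right) = 19920 \cdot 75822 = 1510374240$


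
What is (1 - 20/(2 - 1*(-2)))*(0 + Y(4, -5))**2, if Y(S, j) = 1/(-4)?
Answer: -1/4 ≈ -0.25000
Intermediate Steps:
Y(S, j) = -1/4
(1 - 20/(2 - 1*(-2)))*(0 + Y(4, -5))**2 = (1 - 20/(2 - 1*(-2)))*(0 - 1/4)**2 = (1 - 20/(2 + 2))*(-1/4)**2 = (1 - 20/4)*(1/16) = (1 + (1/4)*(-20))*(1/16) = (1 - 5)*(1/16) = -4*1/16 = -1/4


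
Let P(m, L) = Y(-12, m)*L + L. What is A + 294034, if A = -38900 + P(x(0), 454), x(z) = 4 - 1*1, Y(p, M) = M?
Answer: 256950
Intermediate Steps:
x(z) = 3 (x(z) = 4 - 1 = 3)
P(m, L) = L + L*m (P(m, L) = m*L + L = L*m + L = L + L*m)
A = -37084 (A = -38900 + 454*(1 + 3) = -38900 + 454*4 = -38900 + 1816 = -37084)
A + 294034 = -37084 + 294034 = 256950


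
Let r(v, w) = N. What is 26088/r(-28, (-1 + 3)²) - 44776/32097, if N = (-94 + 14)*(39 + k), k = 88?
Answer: -161533837/40763190 ≈ -3.9627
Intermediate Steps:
N = -10160 (N = (-94 + 14)*(39 + 88) = -80*127 = -10160)
r(v, w) = -10160
26088/r(-28, (-1 + 3)²) - 44776/32097 = 26088/(-10160) - 44776/32097 = 26088*(-1/10160) - 44776*1/32097 = -3261/1270 - 44776/32097 = -161533837/40763190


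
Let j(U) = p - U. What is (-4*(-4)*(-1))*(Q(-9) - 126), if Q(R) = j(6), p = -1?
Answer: 2128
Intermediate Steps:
j(U) = -1 - U
Q(R) = -7 (Q(R) = -1 - 1*6 = -1 - 6 = -7)
(-4*(-4)*(-1))*(Q(-9) - 126) = (-4*(-4)*(-1))*(-7 - 126) = (16*(-1))*(-133) = -16*(-133) = 2128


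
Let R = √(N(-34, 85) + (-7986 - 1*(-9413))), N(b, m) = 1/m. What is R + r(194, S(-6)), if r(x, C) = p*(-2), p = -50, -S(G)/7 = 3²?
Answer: 100 + 76*√1785/85 ≈ 137.78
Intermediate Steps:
S(G) = -63 (S(G) = -7*3² = -7*9 = -63)
r(x, C) = 100 (r(x, C) = -50*(-2) = 100)
R = 76*√1785/85 (R = √(1/85 + (-7986 - 1*(-9413))) = √(1/85 + (-7986 + 9413)) = √(1/85 + 1427) = √(121296/85) = 76*√1785/85 ≈ 37.776)
R + r(194, S(-6)) = 76*√1785/85 + 100 = 100 + 76*√1785/85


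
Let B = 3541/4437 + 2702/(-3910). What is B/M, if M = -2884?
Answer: -803/21640815 ≈ -3.7106e-5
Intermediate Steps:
B = 3212/30015 (B = 3541*(1/4437) + 2702*(-1/3910) = 3541/4437 - 1351/1955 = 3212/30015 ≈ 0.10701)
B/M = (3212/30015)/(-2884) = (3212/30015)*(-1/2884) = -803/21640815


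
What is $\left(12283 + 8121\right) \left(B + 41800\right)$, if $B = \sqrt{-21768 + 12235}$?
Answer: $852887200 + 20404 i \sqrt{9533} \approx 8.5289 \cdot 10^{8} + 1.9922 \cdot 10^{6} i$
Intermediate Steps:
$B = i \sqrt{9533}$ ($B = \sqrt{-9533} = i \sqrt{9533} \approx 97.637 i$)
$\left(12283 + 8121\right) \left(B + 41800\right) = \left(12283 + 8121\right) \left(i \sqrt{9533} + 41800\right) = 20404 \left(41800 + i \sqrt{9533}\right) = 852887200 + 20404 i \sqrt{9533}$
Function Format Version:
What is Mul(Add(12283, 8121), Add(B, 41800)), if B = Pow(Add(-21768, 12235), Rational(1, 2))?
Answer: Add(852887200, Mul(20404, I, Pow(9533, Rational(1, 2)))) ≈ Add(8.5289e+8, Mul(1.9922e+6, I))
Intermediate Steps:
B = Mul(I, Pow(9533, Rational(1, 2))) (B = Pow(-9533, Rational(1, 2)) = Mul(I, Pow(9533, Rational(1, 2))) ≈ Mul(97.637, I))
Mul(Add(12283, 8121), Add(B, 41800)) = Mul(Add(12283, 8121), Add(Mul(I, Pow(9533, Rational(1, 2))), 41800)) = Mul(20404, Add(41800, Mul(I, Pow(9533, Rational(1, 2))))) = Add(852887200, Mul(20404, I, Pow(9533, Rational(1, 2))))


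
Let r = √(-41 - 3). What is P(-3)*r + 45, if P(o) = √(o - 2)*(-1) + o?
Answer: 45 + 2*√55 - 6*I*√11 ≈ 59.832 - 19.9*I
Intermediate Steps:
r = 2*I*√11 (r = √(-44) = 2*I*√11 ≈ 6.6332*I)
P(o) = o - √(-2 + o) (P(o) = √(-2 + o)*(-1) + o = -√(-2 + o) + o = o - √(-2 + o))
P(-3)*r + 45 = (-3 - √(-2 - 3))*(2*I*√11) + 45 = (-3 - √(-5))*(2*I*√11) + 45 = (-3 - I*√5)*(2*I*√11) + 45 = 2*I*√11*(-3 - I*√5) + 45 = 45 + 2*I*√11*(-3 - I*√5)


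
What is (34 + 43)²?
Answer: 5929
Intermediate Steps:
(34 + 43)² = 77² = 5929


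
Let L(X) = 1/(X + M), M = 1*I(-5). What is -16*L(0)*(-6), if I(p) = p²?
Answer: 96/25 ≈ 3.8400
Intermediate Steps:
M = 25 (M = 1*(-5)² = 1*25 = 25)
L(X) = 1/(25 + X) (L(X) = 1/(X + 25) = 1/(25 + X))
-16*L(0)*(-6) = -16/(25 + 0)*(-6) = -16/25*(-6) = 96/25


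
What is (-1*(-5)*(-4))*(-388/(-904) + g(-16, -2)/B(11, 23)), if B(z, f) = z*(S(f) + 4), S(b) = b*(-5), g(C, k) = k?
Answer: -1188890/137973 ≈ -8.6168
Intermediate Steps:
S(b) = -5*b
B(z, f) = z*(4 - 5*f) (B(z, f) = z*(-5*f + 4) = z*(4 - 5*f))
(-1*(-5)*(-4))*(-388/(-904) + g(-16, -2)/B(11, 23)) = (-1*(-5)*(-4))*(-388/(-904) - 2*1/(11*(4 - 5*23))) = (5*(-4))*(-388*(-1/904) - 2*1/(11*(4 - 115))) = -20*(97/226 - 2/(11*(-111))) = -20*(97/226 - 2/(-1221)) = -20*(97/226 - 2*(-1/1221)) = -20*(97/226 + 2/1221) = -20*118889/275946 = -1188890/137973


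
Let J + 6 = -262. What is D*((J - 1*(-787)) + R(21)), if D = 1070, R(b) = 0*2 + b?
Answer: 577800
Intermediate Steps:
J = -268 (J = -6 - 262 = -268)
R(b) = b (R(b) = 0 + b = b)
D*((J - 1*(-787)) + R(21)) = 1070*((-268 - 1*(-787)) + 21) = 1070*((-268 + 787) + 21) = 1070*(519 + 21) = 1070*540 = 577800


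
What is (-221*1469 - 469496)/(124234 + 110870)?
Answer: -264715/78368 ≈ -3.3778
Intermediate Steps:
(-221*1469 - 469496)/(124234 + 110870) = (-324649 - 469496)/235104 = -794145*1/235104 = -264715/78368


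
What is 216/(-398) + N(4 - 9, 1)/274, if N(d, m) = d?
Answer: -30587/54526 ≈ -0.56096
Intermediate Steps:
216/(-398) + N(4 - 9, 1)/274 = 216/(-398) + (4 - 9)/274 = 216*(-1/398) - 5*1/274 = -108/199 - 5/274 = -30587/54526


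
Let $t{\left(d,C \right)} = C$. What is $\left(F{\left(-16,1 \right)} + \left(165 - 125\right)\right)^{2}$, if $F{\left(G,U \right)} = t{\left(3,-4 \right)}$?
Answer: $1296$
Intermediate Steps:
$F{\left(G,U \right)} = -4$
$\left(F{\left(-16,1 \right)} + \left(165 - 125\right)\right)^{2} = \left(-4 + \left(165 - 125\right)\right)^{2} = \left(-4 + 40\right)^{2} = 36^{2} = 1296$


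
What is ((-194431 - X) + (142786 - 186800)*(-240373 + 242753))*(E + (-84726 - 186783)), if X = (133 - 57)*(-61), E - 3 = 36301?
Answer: 24683145363575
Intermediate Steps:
E = 36304 (E = 3 + 36301 = 36304)
X = -4636 (X = 76*(-61) = -4636)
((-194431 - X) + (142786 - 186800)*(-240373 + 242753))*(E + (-84726 - 186783)) = ((-194431 - 1*(-4636)) + (142786 - 186800)*(-240373 + 242753))*(36304 + (-84726 - 186783)) = ((-194431 + 4636) - 44014*2380)*(36304 - 271509) = (-189795 - 104753320)*(-235205) = -104943115*(-235205) = 24683145363575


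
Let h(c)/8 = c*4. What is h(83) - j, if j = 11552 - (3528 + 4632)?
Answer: -736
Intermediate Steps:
h(c) = 32*c (h(c) = 8*(c*4) = 8*(4*c) = 32*c)
j = 3392 (j = 11552 - 1*8160 = 11552 - 8160 = 3392)
h(83) - j = 32*83 - 1*3392 = 2656 - 3392 = -736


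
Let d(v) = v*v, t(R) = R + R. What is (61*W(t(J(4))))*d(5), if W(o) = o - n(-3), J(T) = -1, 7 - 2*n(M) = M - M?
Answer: -16775/2 ≈ -8387.5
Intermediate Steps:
n(M) = 7/2 (n(M) = 7/2 - (M - M)/2 = 7/2 - 1/2*0 = 7/2 + 0 = 7/2)
t(R) = 2*R
d(v) = v**2
W(o) = -7/2 + o (W(o) = o - 1*7/2 = o - 7/2 = -7/2 + o)
(61*W(t(J(4))))*d(5) = (61*(-7/2 + 2*(-1)))*5**2 = (61*(-7/2 - 2))*25 = (61*(-11/2))*25 = -671/2*25 = -16775/2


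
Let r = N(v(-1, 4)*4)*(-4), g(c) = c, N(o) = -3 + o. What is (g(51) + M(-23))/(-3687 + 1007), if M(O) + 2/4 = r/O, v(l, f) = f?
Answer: -2427/123280 ≈ -0.019687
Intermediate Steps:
r = -52 (r = (-3 + 4*4)*(-4) = (-3 + 16)*(-4) = 13*(-4) = -52)
M(O) = -½ - 52/O
(g(51) + M(-23))/(-3687 + 1007) = (51 + (½)*(-104 - 1*(-23))/(-23))/(-3687 + 1007) = (51 + (½)*(-1/23)*(-104 + 23))/(-2680) = (51 + (½)*(-1/23)*(-81))*(-1/2680) = (51 + 81/46)*(-1/2680) = (2427/46)*(-1/2680) = -2427/123280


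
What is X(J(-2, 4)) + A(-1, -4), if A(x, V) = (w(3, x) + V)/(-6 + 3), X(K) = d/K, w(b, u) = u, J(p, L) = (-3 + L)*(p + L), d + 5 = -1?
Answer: -4/3 ≈ -1.3333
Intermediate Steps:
d = -6 (d = -5 - 1 = -6)
J(p, L) = (-3 + L)*(L + p)
X(K) = -6/K
A(x, V) = -V/3 - x/3 (A(x, V) = (x + V)/(-6 + 3) = (V + x)/(-3) = (V + x)*(-⅓) = -V/3 - x/3)
X(J(-2, 4)) + A(-1, -4) = -6/(4² - 3*4 - 3*(-2) + 4*(-2)) + (-⅓*(-4) - ⅓*(-1)) = -6/(16 - 12 + 6 - 8) + (4/3 + ⅓) = -6/2 + 5/3 = -6*½ + 5/3 = -3 + 5/3 = -4/3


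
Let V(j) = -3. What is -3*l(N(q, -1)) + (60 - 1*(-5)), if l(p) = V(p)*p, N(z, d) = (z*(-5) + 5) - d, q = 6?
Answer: -151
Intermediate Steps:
N(z, d) = 5 - d - 5*z (N(z, d) = (-5*z + 5) - d = (5 - 5*z) - d = 5 - d - 5*z)
l(p) = -3*p
-3*l(N(q, -1)) + (60 - 1*(-5)) = -(-9)*(5 - 1*(-1) - 5*6) + (60 - 1*(-5)) = -(-9)*(5 + 1 - 30) + (60 + 5) = -(-9)*(-24) + 65 = -3*72 + 65 = -216 + 65 = -151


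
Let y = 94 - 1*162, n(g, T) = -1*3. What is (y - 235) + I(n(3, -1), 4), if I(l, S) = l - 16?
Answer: -322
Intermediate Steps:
n(g, T) = -3
I(l, S) = -16 + l
y = -68 (y = 94 - 162 = -68)
(y - 235) + I(n(3, -1), 4) = (-68 - 235) + (-16 - 3) = -303 - 19 = -322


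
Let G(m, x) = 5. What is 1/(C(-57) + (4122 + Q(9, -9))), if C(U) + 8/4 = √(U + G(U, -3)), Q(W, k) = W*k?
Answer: 4039/16313573 - 2*I*√13/16313573 ≈ 0.00024759 - 4.4203e-7*I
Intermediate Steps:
C(U) = -2 + √(5 + U) (C(U) = -2 + √(U + 5) = -2 + √(5 + U))
1/(C(-57) + (4122 + Q(9, -9))) = 1/((-2 + √(5 - 57)) + (4122 + 9*(-9))) = 1/((-2 + √(-52)) + (4122 - 81)) = 1/((-2 + 2*I*√13) + 4041) = 1/(4039 + 2*I*√13)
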